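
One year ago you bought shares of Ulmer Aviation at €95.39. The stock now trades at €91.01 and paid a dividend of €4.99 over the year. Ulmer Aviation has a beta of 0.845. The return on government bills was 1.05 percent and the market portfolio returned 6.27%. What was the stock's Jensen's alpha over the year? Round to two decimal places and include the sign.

-4.82%

Realised HPR = (P1 + D1 − P0) / P0 = (91.01 + 4.99 − 95.39) / 95.39 = 0.61 / 95.39 = 0.6395%
MRP = 6.27% − 1.05% = 5.22%
CAPM required = R_f + β·MRP = 1.05% + 0.845 × 5.22% = 5.46090%
α = realised − required = 0.6395% − 5.46090% = -4.82%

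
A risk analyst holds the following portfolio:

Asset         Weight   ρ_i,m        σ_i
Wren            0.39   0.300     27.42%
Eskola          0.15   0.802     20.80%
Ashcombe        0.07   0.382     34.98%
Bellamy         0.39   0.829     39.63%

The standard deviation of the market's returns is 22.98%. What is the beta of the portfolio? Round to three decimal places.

β_Wren = 0.300 × 27.42% / 22.98% = 0.3580
β_Eskola = 0.802 × 20.80% / 22.98% = 0.7259
β_Ashcombe = 0.382 × 34.98% / 22.98% = 0.5815
β_Bellamy = 0.829 × 39.63% / 22.98% = 1.4296
β_P = Σ w_i β_i = 0.39×0.3580 + 0.15×0.7259 + 0.07×0.5815 + 0.39×1.4296 = 0.8468

0.847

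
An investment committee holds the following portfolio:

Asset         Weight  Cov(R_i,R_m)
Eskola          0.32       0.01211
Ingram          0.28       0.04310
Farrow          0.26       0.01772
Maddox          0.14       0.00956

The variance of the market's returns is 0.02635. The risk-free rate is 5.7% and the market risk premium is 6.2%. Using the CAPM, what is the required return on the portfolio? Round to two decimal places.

10.85%

β_Eskola = 0.01211 / 0.02635 = 0.4596
β_Ingram = 0.04310 / 0.02635 = 1.6357
β_Farrow = 0.01772 / 0.02635 = 0.6725
β_Maddox = 0.00956 / 0.02635 = 0.3628
β_P = Σ w_i β_i = 0.32×0.4596 + 0.28×1.6357 + 0.26×0.6725 + 0.14×0.3628 = 0.8307
E(R_P) = R_f + β_P × MRP = 5.7% + 0.8307 × 6.2% = 10.85%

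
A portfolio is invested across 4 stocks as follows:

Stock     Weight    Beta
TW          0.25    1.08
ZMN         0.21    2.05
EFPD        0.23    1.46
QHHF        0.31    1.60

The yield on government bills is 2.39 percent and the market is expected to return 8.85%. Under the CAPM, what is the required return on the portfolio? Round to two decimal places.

12.29%

β_P = Σ w_i β_i = 0.25×1.08 + 0.21×2.05 + 0.23×1.46 + 0.31×1.60 = 1.5323
MRP = 8.85% − 2.39% = 6.46%
E(R_P) = R_f + β_P × MRP = 2.39% + 1.5323 × 6.46% = 12.29%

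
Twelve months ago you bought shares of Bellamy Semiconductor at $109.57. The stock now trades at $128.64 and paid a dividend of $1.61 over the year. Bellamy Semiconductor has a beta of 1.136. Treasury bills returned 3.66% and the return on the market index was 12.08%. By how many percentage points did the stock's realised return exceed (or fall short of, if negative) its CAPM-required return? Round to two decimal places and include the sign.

+5.65%

Realised HPR = (P1 + D1 − P0) / P0 = (128.64 + 1.61 − 109.57) / 109.57 = 20.68 / 109.57 = 18.8738%
MRP = 12.08% − 3.66% = 8.42%
CAPM required = R_f + β·MRP = 3.66% + 1.136 × 8.42% = 13.22512%
α = realised − required = 18.8738% − 13.22512% = +5.65%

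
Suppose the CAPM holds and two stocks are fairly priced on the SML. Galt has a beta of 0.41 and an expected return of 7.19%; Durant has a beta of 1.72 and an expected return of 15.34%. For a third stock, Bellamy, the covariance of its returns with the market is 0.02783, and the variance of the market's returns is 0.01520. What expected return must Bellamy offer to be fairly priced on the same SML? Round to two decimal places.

16.03%

MRP = (15.34% − 7.19%) / (1.72 − 0.41) = 6.2214%
R_f = 7.19% − 0.41 × 6.2214% = 4.6392%
β_Bellamy = Cov / Var(R_m) = 0.02783 / 0.01520 = 1.8309
E(R_Bellamy) = R_f + β × MRP = 4.6392% + 1.8309 × 6.2214% = 16.03%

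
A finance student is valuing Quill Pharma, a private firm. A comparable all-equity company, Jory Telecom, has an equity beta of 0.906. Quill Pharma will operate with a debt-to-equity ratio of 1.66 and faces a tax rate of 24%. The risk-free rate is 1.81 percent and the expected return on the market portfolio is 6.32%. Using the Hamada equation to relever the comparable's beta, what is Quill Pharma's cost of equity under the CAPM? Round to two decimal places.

11.05%

β_L = β_U × [1 + (1 − t)(D/E)] = 0.906 × [1 + (1 − 0.24) × 1.66]
    = 0.906 × [1 + 0.76 × 1.66] = 0.906 × 2.2616 = 2.0490
MRP = 6.32% − 1.81% = 4.51%
E(R) = R_f + β_L × MRP = 1.81% + 2.0490 × 4.51% = 11.05%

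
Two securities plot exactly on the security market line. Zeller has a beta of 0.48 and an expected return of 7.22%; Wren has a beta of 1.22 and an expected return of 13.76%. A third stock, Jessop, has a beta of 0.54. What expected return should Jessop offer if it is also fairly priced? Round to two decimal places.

7.75%

MRP (SML slope) = (13.76% − 7.22%) / (1.22 − 0.48) = 6.54% / 0.74 = 8.8378%
R_f (intercept) = 7.22% − 0.48 × 8.8378% = 2.9779%
E(R_Jessop) = R_f + β × MRP = 2.9779% + 0.54 × 8.8378% = 7.75%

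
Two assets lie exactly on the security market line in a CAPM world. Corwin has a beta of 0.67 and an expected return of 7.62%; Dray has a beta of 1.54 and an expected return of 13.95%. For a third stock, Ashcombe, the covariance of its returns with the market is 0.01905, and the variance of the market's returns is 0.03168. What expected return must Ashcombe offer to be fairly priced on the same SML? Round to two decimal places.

7.12%

MRP = (13.95% − 7.62%) / (1.54 − 0.67) = 7.2759%
R_f = 7.62% − 0.67 × 7.2759% = 2.7451%
β_Ashcombe = Cov / Var(R_m) = 0.01905 / 0.03168 = 0.6013
E(R_Ashcombe) = R_f + β × MRP = 2.7451% + 0.6013 × 7.2759% = 7.12%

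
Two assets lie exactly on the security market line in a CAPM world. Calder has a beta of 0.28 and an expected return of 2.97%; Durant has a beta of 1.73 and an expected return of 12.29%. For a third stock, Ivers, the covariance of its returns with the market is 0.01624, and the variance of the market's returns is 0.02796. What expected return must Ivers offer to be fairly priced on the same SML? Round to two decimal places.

4.90%

MRP = (12.29% − 2.97%) / (1.73 − 0.28) = 6.4276%
R_f = 2.97% − 0.28 × 6.4276% = 1.1703%
β_Ivers = Cov / Var(R_m) = 0.01624 / 0.02796 = 0.5808
E(R_Ivers) = R_f + β × MRP = 1.1703% + 0.5808 × 6.4276% = 4.90%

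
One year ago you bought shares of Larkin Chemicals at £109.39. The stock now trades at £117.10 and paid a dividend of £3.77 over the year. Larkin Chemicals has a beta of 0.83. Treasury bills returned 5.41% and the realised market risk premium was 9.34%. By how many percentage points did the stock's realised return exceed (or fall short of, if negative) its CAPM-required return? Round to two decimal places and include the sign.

Realised HPR = (P1 + D1 − P0) / P0 = (117.10 + 3.77 − 109.39) / 109.39 = 11.48 / 109.39 = 10.4946%
CAPM required = R_f + β·MRP = 5.41% + 0.83 × 9.34% = 13.1622%
α = realised − required = 10.4946% − 13.1622% = -2.67%

-2.67%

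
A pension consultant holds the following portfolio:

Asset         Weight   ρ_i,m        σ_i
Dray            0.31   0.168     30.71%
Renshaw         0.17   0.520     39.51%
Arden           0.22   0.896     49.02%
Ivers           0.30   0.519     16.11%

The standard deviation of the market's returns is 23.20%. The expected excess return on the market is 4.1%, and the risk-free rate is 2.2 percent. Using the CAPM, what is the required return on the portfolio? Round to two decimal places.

5.25%

β_Dray = 0.168 × 30.71% / 23.20% = 0.2224
β_Renshaw = 0.520 × 39.51% / 23.20% = 0.8856
β_Arden = 0.896 × 49.02% / 23.20% = 1.8932
β_Ivers = 0.519 × 16.11% / 23.20% = 0.3604
β_P = Σ w_i β_i = 0.31×0.2224 + 0.17×0.8856 + 0.22×1.8932 + 0.30×0.3604 = 0.7441
E(R_P) = R_f + β_P × MRP = 2.2% + 0.7441 × 4.1% = 5.25%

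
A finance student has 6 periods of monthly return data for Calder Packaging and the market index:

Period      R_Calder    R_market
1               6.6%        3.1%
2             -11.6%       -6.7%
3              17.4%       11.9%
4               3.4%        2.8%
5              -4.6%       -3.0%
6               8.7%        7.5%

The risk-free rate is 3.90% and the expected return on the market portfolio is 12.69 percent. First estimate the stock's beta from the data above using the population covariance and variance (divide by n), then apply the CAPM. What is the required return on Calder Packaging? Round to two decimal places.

Mean R_i = (6.6 − 11.6 + 17.4 + 3.4 − 4.6 + 8.7) / 6 = 3.3167%
Mean R_m = (3.1 − 6.7 + 11.9 + 2.8 − 3.0 + 7.5) / 6 = 2.6000%
Σ(R_i − R̄_i)(R_m − R̄_m) = 342.0700  ⇒  Cov = 342.0700 / 6 = 57.0117
Σ(R_m − R̄_m)² = 228.6400  ⇒  Var(R_m) = 228.6400 / 6 = 38.1067
β = Cov / Var(R_m) = 57.0117 / 38.1067 = 1.4961
MRP = 12.69% − 3.90% = 8.79%
E(R) = R_f + β × MRP = 3.90% + 1.4961 × 8.79% = 17.05%

17.05%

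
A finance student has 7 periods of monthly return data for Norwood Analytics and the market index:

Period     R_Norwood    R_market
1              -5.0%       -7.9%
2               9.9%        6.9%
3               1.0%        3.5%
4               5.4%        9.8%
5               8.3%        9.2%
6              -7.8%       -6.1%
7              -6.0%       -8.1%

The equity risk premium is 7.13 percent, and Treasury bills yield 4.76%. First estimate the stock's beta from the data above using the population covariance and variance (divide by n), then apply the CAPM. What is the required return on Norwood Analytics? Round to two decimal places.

Mean R_i = (-5.0 + 9.9 + 1.0 + 5.4 + 8.3 − 7.8 − 6.0) / 7 = 0.8286%
Mean R_m = (-7.9 + 6.9 + 3.5 + 9.8 + 9.2 − 6.1 − 8.1) / 7 = 1.0429%
Σ(R_i − R̄_i)(R_m − R̄_m) = 330.7214  ⇒  Cov = 330.7214 / 7 = 47.2459
Σ(R_m − R̄_m)² = 398.1571  ⇒  Var(R_m) = 398.1571 / 7 = 56.8796
β = Cov / Var(R_m) = 47.2459 / 56.8796 = 0.8306
E(R) = R_f + β × MRP = 4.76% + 0.8306 × 7.13% = 10.68%

10.68%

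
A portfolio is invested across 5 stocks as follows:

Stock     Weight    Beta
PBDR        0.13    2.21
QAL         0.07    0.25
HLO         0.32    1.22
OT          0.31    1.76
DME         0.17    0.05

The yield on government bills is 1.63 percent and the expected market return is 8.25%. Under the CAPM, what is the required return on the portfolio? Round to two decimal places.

β_P = Σ w_i β_i = 0.13×2.21 + 0.07×0.25 + 0.32×1.22 + 0.31×1.76 + 0.17×0.05 = 1.2493
MRP = 8.25% − 1.63% = 6.62%
E(R_P) = R_f + β_P × MRP = 1.63% + 1.2493 × 6.62% = 9.90%

9.90%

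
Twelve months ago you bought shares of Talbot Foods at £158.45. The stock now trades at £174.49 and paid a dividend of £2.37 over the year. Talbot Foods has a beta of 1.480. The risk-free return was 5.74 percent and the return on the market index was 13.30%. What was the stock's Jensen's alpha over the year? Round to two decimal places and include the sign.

-5.31%

Realised HPR = (P1 + D1 − P0) / P0 = (174.49 + 2.37 − 158.45) / 158.45 = 18.41 / 158.45 = 11.6188%
MRP = 13.30% − 5.74% = 7.56%
CAPM required = R_f + β·MRP = 5.74% + 1.480 × 7.56% = 16.92880%
α = realised − required = 11.6188% − 16.92880% = -5.31%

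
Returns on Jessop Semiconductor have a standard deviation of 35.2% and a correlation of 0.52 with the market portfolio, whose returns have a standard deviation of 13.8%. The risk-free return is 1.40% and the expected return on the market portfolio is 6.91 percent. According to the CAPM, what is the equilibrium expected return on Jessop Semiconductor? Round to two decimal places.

8.71%

β = ρ × σ_i / σ_m = 0.52 × 35.2% / 13.8% = 1.3264
MRP = 6.91% − 1.40% = 5.51%
E(R) = 1.40% + 1.3264 × 5.51% = 8.71%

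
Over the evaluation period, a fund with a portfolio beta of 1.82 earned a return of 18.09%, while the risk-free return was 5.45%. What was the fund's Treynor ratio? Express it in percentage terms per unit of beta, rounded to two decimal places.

6.95%

Treynor = (R_P − R_f) / β_P = (18.09% − 5.45%) / 1.8200 = 12.64% / 1.8200 = 6.95%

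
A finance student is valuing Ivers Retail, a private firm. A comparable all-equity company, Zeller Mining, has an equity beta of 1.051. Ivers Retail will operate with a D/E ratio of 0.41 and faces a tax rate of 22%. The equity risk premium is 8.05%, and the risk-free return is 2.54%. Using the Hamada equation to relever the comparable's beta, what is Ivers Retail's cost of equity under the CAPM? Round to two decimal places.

β_L = β_U × [1 + (1 − t)(D/E)] = 1.051 × [1 + (1 − 0.22) × 0.41]
    = 1.051 × [1 + 0.78 × 0.41] = 1.051 × 1.3198 = 1.3871
E(R) = R_f + β_L × MRP = 2.54% + 1.3871 × 8.05% = 13.71%

13.71%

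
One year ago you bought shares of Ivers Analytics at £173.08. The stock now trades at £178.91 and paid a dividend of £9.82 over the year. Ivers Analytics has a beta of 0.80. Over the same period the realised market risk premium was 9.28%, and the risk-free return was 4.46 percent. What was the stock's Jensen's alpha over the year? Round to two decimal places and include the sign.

-2.84%

Realised HPR = (P1 + D1 − P0) / P0 = (178.91 + 9.82 − 173.08) / 173.08 = 15.65 / 173.08 = 9.0421%
CAPM required = R_f + β·MRP = 4.46% + 0.80 × 9.28% = 11.8840%
α = realised − required = 9.0421% − 11.8840% = -2.84%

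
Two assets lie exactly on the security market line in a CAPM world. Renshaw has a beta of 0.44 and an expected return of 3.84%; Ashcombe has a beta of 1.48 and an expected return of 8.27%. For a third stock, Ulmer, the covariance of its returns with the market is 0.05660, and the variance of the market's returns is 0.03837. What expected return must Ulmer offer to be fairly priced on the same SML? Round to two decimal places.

MRP = (8.27% − 3.84%) / (1.48 − 0.44) = 4.2596%
R_f = 3.84% − 0.44 × 4.2596% = 1.9658%
β_Ulmer = Cov / Var(R_m) = 0.05660 / 0.03837 = 1.4751
E(R_Ulmer) = R_f + β × MRP = 1.9658% + 1.4751 × 4.2596% = 8.25%

8.25%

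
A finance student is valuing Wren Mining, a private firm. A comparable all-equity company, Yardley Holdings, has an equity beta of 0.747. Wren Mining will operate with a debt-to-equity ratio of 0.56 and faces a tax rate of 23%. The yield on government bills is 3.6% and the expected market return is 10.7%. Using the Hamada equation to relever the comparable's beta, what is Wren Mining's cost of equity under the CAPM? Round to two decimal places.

11.19%

β_L = β_U × [1 + (1 − t)(D/E)] = 0.747 × [1 + (1 − 0.23) × 0.56]
    = 0.747 × [1 + 0.77 × 0.56] = 0.747 × 1.4312 = 1.0691
MRP = 10.7% − 3.6% = 7.10%
E(R) = R_f + β_L × MRP = 3.6% + 1.0691 × 7.1% = 11.19%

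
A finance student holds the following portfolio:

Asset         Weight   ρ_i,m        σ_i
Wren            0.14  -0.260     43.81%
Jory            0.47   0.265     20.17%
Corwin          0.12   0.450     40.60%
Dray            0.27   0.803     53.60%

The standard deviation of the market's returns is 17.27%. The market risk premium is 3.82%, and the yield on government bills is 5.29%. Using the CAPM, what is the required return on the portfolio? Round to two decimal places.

8.55%

β_Wren = -0.260 × 43.81% / 17.27% = -0.6596
β_Jory = 0.265 × 20.17% / 17.27% = 0.3095
β_Corwin = 0.450 × 40.60% / 17.27% = 1.0579
β_Dray = 0.803 × 53.60% / 17.27% = 2.4922
β_P = Σ w_i β_i = 0.14×-0.6596 + 0.47×0.3095 + 0.12×1.0579 + 0.27×2.4922 = 0.8530
E(R_P) = R_f + β_P × MRP = 5.29% + 0.8530 × 3.82% = 8.55%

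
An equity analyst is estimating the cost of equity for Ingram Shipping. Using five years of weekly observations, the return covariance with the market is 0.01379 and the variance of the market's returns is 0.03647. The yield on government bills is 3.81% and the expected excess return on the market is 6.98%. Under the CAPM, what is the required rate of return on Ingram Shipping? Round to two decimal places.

β = Cov(R_i, R_m) / Var(R_m) = 0.01379 / 0.03647 = 0.3781
E(R) = R_f + β × MRP = 3.81% + 0.3781 × 6.98% = 6.45%

6.45%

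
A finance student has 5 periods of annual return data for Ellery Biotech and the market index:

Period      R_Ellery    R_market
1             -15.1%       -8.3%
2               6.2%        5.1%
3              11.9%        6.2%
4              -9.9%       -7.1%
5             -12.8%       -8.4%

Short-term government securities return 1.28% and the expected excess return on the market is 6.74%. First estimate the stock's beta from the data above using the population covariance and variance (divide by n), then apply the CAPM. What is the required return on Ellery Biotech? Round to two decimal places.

12.14%

Mean R_i = (-15.1 + 6.2 + 11.9 − 9.9 − 12.8) / 5 = -3.9400%
Mean R_m = (-8.3 + 5.1 + 6.2 − 7.1 − 8.4) / 5 = -2.5000%
Σ(R_i − R̄_i)(R_m − R̄_m) = 359.2900  ⇒  Cov = 359.2900 / 5 = 71.8580
Σ(R_m − R̄_m)² = 223.0600  ⇒  Var(R_m) = 223.0600 / 5 = 44.6120
β = Cov / Var(R_m) = 71.8580 / 44.6120 = 1.6107
E(R) = R_f + β × MRP = 1.28% + 1.6107 × 6.74% = 12.14%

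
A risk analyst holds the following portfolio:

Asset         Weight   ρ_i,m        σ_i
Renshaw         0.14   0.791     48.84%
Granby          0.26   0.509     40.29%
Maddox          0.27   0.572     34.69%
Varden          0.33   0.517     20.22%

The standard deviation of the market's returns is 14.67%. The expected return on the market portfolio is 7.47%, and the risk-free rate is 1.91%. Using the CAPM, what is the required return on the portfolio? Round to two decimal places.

9.32%

β_Renshaw = 0.791 × 48.84% / 14.67% = 2.6334
β_Granby = 0.509 × 40.29% / 14.67% = 1.3979
β_Maddox = 0.572 × 34.69% / 14.67% = 1.3526
β_Varden = 0.517 × 20.22% / 14.67% = 0.7126
β_P = Σ w_i β_i = 0.14×2.6334 + 0.26×1.3979 + 0.27×1.3526 + 0.33×0.7126 = 1.3325
MRP = 7.47% − 1.91% = 5.56%
E(R_P) = R_f + β_P × MRP = 1.91% + 1.3325 × 5.56% = 9.32%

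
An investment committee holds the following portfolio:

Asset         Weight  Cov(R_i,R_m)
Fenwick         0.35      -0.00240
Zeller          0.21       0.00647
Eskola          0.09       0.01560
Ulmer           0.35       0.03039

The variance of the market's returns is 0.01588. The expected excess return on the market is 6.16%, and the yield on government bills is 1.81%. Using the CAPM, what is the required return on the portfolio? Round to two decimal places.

6.68%

β_Fenwick = -0.00240 / 0.01588 = -0.1511
β_Zeller = 0.00647 / 0.01588 = 0.4074
β_Eskola = 0.01560 / 0.01588 = 0.9824
β_Ulmer = 0.03039 / 0.01588 = 1.9137
β_P = Σ w_i β_i = 0.35×-0.1511 + 0.21×0.4074 + 0.09×0.9824 + 0.35×1.9137 = 0.7909
E(R_P) = R_f + β_P × MRP = 1.81% + 0.7909 × 6.16% = 6.68%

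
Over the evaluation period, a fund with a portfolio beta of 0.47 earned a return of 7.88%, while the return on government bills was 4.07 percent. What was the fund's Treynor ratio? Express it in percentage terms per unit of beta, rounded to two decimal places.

8.11%

Treynor = (R_P − R_f) / β_P = (7.88% − 4.07%) / 0.4700 = 3.81% / 0.4700 = 8.11%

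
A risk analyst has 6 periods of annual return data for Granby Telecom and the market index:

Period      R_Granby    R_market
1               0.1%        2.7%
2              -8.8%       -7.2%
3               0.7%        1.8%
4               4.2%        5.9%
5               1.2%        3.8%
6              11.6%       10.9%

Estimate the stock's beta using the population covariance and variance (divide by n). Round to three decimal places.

Mean R_i = (0.1 − 8.8 + 0.7 + 4.2 + 1.2 + 11.6) / 6 = 1.5000%
Mean R_m = (2.7 − 7.2 + 1.8 + 5.9 + 3.8 + 10.9) / 6 = 2.9833%
Σ(R_i − R̄_i)(R_m − R̄_m) = 193.8200  ⇒  Cov = 193.8200 / 6 = 32.3033
Σ(R_m − R̄_m)² = 177.0283  ⇒  Var(R_m) = 177.0283 / 6 = 29.5047
β = Cov / Var(R_m) = 32.3033 / 29.5047 = 1.0949

1.095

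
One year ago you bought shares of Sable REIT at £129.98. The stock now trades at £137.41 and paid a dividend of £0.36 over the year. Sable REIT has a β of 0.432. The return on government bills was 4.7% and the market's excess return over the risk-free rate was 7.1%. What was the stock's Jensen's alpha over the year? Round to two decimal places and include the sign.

Realised HPR = (P1 + D1 − P0) / P0 = (137.41 + 0.36 − 129.98) / 129.98 = 7.79 / 129.98 = 5.9932%
CAPM required = R_f + β·MRP = 4.7% + 0.432 × 7.1% = 7.7672%
α = realised − required = 5.9932% − 7.7672% = -1.77%

-1.77%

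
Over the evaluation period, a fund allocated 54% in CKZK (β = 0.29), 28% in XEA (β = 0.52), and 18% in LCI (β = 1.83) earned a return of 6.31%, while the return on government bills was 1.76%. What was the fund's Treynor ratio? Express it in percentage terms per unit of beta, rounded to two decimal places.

7.20%

β_P = 0.54×0.29 + 0.28×0.52 + 0.18×1.83 = 0.6316
Treynor = (R_P − R_f) / β_P = (6.31% − 1.76%) / 0.6316 = 4.55% / 0.6316 = 7.20%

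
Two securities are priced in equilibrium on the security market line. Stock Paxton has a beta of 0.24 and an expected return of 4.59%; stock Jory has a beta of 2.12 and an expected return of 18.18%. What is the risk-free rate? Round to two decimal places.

2.86%

Both satisfy E(R) = R_f + β·MRP, so the slope of the SML is
MRP = (18.18% − 4.59%) / (2.12 − 0.24) = 13.59% / 1.88 = 7.2287%
R_f = E(R_Paxton) − β_Paxton·MRP = 4.59% − 0.24 × 7.2287% = 2.8551%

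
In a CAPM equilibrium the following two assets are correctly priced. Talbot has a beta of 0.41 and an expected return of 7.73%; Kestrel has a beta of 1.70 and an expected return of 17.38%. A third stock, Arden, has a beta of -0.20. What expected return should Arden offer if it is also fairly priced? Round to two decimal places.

MRP (SML slope) = (17.38% − 7.73%) / (1.70 − 0.41) = 9.65% / 1.29 = 7.4806%
R_f (intercept) = 7.73% − 0.41 × 7.4806% = 4.6630%
E(R_Arden) = R_f + β × MRP = 4.6630% + -0.20 × 7.4806% = 3.17%

3.17%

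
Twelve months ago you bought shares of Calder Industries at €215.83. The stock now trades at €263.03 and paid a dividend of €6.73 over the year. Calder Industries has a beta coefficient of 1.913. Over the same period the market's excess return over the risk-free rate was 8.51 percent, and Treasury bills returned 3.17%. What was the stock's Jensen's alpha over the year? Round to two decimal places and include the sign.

+5.54%

Realised HPR = (P1 + D1 − P0) / P0 = (263.03 + 6.73 − 215.83) / 215.83 = 53.93 / 215.83 = 24.9873%
CAPM required = R_f + β·MRP = 3.17% + 1.913 × 8.51% = 19.44963%
α = realised − required = 24.9873% − 19.44963% = +5.54%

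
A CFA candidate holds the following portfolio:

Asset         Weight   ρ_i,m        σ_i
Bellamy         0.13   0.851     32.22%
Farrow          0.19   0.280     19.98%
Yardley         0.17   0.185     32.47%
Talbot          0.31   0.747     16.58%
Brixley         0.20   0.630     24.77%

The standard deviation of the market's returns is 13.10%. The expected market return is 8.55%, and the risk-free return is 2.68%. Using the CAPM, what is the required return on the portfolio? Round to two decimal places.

β_Bellamy = 0.851 × 32.22% / 13.10% = 2.0931
β_Farrow = 0.280 × 19.98% / 13.10% = 0.4271
β_Yardley = 0.185 × 32.47% / 13.10% = 0.4585
β_Talbot = 0.747 × 16.58% / 13.10% = 0.9454
β_Brixley = 0.630 × 24.77% / 13.10% = 1.1912
β_P = Σ w_i β_i = 0.13×2.0931 + 0.19×0.4271 + 0.17×0.4585 + 0.31×0.9454 + 0.20×1.1912 = 0.9625
MRP = 8.55% − 2.68% = 5.87%
E(R_P) = R_f + β_P × MRP = 2.68% + 0.9625 × 5.87% = 8.33%

8.33%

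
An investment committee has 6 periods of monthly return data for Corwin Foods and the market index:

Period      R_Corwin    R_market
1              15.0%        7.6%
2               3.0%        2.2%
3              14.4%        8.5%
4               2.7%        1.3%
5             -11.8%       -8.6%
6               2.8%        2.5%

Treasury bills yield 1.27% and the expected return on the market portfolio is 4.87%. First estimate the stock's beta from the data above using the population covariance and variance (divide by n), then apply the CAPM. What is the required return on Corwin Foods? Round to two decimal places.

Mean R_i = (15.0 + 3.0 + 14.4 + 2.7 − 11.8 + 2.8) / 6 = 4.3500%
Mean R_m = (7.6 + 2.2 + 8.5 + 1.3 − 8.6 + 2.5) / 6 = 2.2500%
Σ(R_i − R̄_i)(R_m − R̄_m) = 296.2650  ⇒  Cov = 296.2650 / 6 = 49.3775
Σ(R_m − R̄_m)² = 186.3750  ⇒  Var(R_m) = 186.3750 / 6 = 31.0625
β = Cov / Var(R_m) = 49.3775 / 31.0625 = 1.5896
MRP = 4.87% − 1.27% = 3.60%
E(R) = R_f + β × MRP = 1.27% + 1.5896 × 3.60% = 6.99%

6.99%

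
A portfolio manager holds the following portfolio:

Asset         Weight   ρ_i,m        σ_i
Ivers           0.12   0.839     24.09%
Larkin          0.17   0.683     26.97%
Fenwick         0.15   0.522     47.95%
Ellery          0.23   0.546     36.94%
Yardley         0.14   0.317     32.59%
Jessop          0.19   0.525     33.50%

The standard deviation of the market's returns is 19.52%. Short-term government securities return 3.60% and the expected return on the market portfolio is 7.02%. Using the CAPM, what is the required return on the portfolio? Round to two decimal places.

6.88%

β_Ivers = 0.839 × 24.09% / 19.52% = 1.0354
β_Larkin = 0.683 × 26.97% / 19.52% = 0.9437
β_Fenwick = 0.522 × 47.95% / 19.52% = 1.2823
β_Ellery = 0.546 × 36.94% / 19.52% = 1.0333
β_Yardley = 0.317 × 32.59% / 19.52% = 0.5293
β_Jessop = 0.525 × 33.50% / 19.52% = 0.9010
β_P = Σ w_i β_i = 0.12×1.0354 + 0.17×0.9437 + 0.15×1.2823 + 0.23×1.0333 + 0.14×0.5293 + 0.19×0.9010 = 0.9600
MRP = 7.02% − 3.60% = 3.42%
E(R_P) = R_f + β_P × MRP = 3.60% + 0.9600 × 3.42% = 6.88%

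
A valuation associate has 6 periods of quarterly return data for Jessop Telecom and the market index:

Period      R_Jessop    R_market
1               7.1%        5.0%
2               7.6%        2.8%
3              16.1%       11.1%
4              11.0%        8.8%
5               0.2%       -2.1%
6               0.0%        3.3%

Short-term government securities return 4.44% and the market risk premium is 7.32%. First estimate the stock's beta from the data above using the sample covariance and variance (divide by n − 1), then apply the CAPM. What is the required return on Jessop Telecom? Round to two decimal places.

13.09%

Mean R_i = (7.1 + 7.6 + 16.1 + 11.0 + 0.2 + 0.0) / 6 = 7.0000%
Mean R_m = (5.0 + 2.8 + 11.1 + 8.8 − 2.1 + 3.3) / 6 = 4.8167%
Σ(R_i − R̄_i)(R_m − R̄_m) = 129.5700  ⇒  Cov = 129.5700 / 5 = 25.9140
Σ(R_m − R̄_m)² = 109.5883  ⇒  Var(R_m) = 109.5883 / 5 = 21.9177
β = Cov / Var(R_m) = 25.9140 / 21.9177 = 1.1823
E(R) = R_f + β × MRP = 4.44% + 1.1823 × 7.32% = 13.09%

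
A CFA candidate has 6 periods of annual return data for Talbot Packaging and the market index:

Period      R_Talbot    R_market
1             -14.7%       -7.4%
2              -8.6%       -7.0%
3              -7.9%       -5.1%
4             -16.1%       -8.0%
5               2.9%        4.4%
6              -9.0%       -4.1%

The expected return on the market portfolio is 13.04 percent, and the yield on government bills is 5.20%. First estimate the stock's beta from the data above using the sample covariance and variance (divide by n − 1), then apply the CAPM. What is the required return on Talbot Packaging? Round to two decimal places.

15.91%

Mean R_i = (-14.7 − 8.6 − 7.9 − 16.1 + 2.9 − 9.0) / 6 = -8.9000%
Mean R_m = (-7.4 − 7.0 − 5.1 − 8.0 + 4.4 − 4.1) / 6 = -4.5333%
Σ(R_i − R̄_i)(R_m − R̄_m) = 145.6500  ⇒  Cov = 145.6500 / 5 = 29.1300
Σ(R_m − R̄_m)² = 106.6333  ⇒  Var(R_m) = 106.6333 / 5 = 21.3267
β = Cov / Var(R_m) = 29.1300 / 21.3267 = 1.3659
MRP = 13.04% − 5.20% = 7.84%
E(R) = R_f + β × MRP = 5.20% + 1.3659 × 7.84% = 15.91%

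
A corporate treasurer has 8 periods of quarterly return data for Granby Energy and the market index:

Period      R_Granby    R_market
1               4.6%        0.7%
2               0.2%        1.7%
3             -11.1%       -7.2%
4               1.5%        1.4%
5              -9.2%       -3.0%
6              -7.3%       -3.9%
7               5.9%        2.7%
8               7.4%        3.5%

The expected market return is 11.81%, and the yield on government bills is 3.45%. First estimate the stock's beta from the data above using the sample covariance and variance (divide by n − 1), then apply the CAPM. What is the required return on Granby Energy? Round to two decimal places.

Mean R_i = (4.6 + 0.2 − 11.1 + 1.5 − 9.2 − 7.3 + 5.9 + 7.4) / 8 = -1.0000%
Mean R_m = (0.7 + 1.7 − 7.2 + 1.4 − 3.0 − 3.9 + 2.7 + 3.5) / 8 = -0.5125%
Σ(R_i − R̄_i)(R_m − R̄_m) = 179.3800  ⇒  Cov = 179.3800 / 7 = 25.6257
Σ(R_m − R̄_m)² = 98.8288  ⇒  Var(R_m) = 98.8288 / 7 = 14.1184
β = Cov / Var(R_m) = 25.6257 / 14.1184 = 1.8151
MRP = 11.81% − 3.45% = 8.36%
E(R) = R_f + β × MRP = 3.45% + 1.8151 × 8.36% = 18.62%

18.62%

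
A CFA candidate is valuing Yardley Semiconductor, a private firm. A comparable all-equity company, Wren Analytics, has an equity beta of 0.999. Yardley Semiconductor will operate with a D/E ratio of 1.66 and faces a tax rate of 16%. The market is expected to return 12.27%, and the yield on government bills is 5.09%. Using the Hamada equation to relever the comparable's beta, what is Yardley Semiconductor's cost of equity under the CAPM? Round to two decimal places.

22.26%

β_L = β_U × [1 + (1 − t)(D/E)] = 0.999 × [1 + (1 − 0.16) × 1.66]
    = 0.999 × [1 + 0.84 × 1.66] = 0.999 × 2.3944 = 2.3920
MRP = 12.27% − 5.09% = 7.18%
E(R) = R_f + β_L × MRP = 5.09% + 2.3920 × 7.18% = 22.26%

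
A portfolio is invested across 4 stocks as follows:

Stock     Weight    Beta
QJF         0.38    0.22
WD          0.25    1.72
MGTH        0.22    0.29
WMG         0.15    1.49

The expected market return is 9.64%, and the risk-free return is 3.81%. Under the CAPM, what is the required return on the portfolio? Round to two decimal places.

8.48%

β_P = Σ w_i β_i = 0.38×0.22 + 0.25×1.72 + 0.22×0.29 + 0.15×1.49 = 0.8009
MRP = 9.64% − 3.81% = 5.83%
E(R_P) = R_f + β_P × MRP = 3.81% + 0.8009 × 5.83% = 8.48%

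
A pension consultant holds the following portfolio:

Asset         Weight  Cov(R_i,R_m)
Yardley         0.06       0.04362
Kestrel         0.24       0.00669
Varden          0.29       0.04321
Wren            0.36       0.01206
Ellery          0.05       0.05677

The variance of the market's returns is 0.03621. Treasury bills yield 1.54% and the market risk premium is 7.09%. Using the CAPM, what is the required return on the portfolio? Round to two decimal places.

β_Yardley = 0.04362 / 0.03621 = 1.2046
β_Kestrel = 0.00669 / 0.03621 = 0.1848
β_Varden = 0.04321 / 0.03621 = 1.1933
β_Wren = 0.01206 / 0.03621 = 0.3331
β_Ellery = 0.05677 / 0.03621 = 1.5678
β_P = Σ w_i β_i = 0.06×1.2046 + 0.24×0.1848 + 0.29×1.1933 + 0.36×0.3331 + 0.05×1.5678 = 0.6610
E(R_P) = R_f + β_P × MRP = 1.54% + 0.6610 × 7.09% = 6.23%

6.23%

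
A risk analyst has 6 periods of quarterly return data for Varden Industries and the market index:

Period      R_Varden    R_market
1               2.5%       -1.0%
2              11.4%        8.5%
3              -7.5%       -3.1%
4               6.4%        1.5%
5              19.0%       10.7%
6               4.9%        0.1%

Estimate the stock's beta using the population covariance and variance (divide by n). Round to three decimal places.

1.495

Mean R_i = (2.5 + 11.4 − 7.5 + 6.4 + 19.0 + 4.9) / 6 = 6.1167%
Mean R_m = (-1.0 + 8.5 − 3.1 + 1.5 + 10.7 + 0.1) / 6 = 2.7833%
Σ(R_i − R̄_i)(R_m − R̄_m) = 228.8917  ⇒  Cov = 228.8917 / 6 = 38.1486
Σ(R_m − R̄_m)² = 153.1283  ⇒  Var(R_m) = 153.1283 / 6 = 25.5214
β = Cov / Var(R_m) = 38.1486 / 25.5214 = 1.4948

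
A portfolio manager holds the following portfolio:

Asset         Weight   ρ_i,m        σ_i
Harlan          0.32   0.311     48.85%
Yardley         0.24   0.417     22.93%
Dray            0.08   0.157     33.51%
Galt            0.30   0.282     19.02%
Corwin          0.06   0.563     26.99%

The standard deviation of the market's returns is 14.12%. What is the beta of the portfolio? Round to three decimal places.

0.715

β_Harlan = 0.311 × 48.85% / 14.12% = 1.0759
β_Yardley = 0.417 × 22.93% / 14.12% = 0.6772
β_Dray = 0.157 × 33.51% / 14.12% = 0.3726
β_Galt = 0.282 × 19.02% / 14.12% = 0.3799
β_Corwin = 0.563 × 26.99% / 14.12% = 1.0762
β_P = Σ w_i β_i = 0.32×1.0759 + 0.24×0.6772 + 0.08×0.3726 + 0.30×0.3799 + 0.06×1.0762 = 0.7152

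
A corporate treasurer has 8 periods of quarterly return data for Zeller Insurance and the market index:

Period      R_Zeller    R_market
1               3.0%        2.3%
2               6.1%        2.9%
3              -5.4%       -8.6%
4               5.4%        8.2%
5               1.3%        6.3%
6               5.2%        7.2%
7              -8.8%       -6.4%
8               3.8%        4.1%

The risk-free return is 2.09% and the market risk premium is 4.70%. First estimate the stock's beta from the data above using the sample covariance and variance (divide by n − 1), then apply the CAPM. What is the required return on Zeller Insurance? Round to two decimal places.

Mean R_i = (3.0 + 6.1 − 5.4 + 5.4 + 1.3 + 5.2 − 8.8 + 3.8) / 8 = 1.3250%
Mean R_m = (2.3 + 2.9 − 8.6 + 8.2 + 6.3 + 7.2 − 6.4 + 4.1) / 8 = 2.0000%
Σ(R_i − R̄_i)(R_m − R̄_m) = 211.6400  ⇒  Cov = 211.6400 / 7 = 30.2343
Σ(R_m − R̄_m)² = 272.2000  ⇒  Var(R_m) = 272.2000 / 7 = 38.8857
β = Cov / Var(R_m) = 30.2343 / 38.8857 = 0.7775
E(R) = R_f + β × MRP = 2.09% + 0.7775 × 4.70% = 5.74%

5.74%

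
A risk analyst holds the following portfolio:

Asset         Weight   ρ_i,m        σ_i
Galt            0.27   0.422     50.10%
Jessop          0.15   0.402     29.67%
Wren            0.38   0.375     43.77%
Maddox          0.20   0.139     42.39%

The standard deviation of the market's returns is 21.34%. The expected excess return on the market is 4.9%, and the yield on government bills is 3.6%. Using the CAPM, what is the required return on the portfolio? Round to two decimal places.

7.02%

β_Galt = 0.422 × 50.10% / 21.34% = 0.9907
β_Jessop = 0.402 × 29.67% / 21.34% = 0.5589
β_Wren = 0.375 × 43.77% / 21.34% = 0.7692
β_Maddox = 0.139 × 42.39% / 21.34% = 0.2761
β_P = Σ w_i β_i = 0.27×0.9907 + 0.15×0.5589 + 0.38×0.7692 + 0.20×0.2761 = 0.6988
E(R_P) = R_f + β_P × MRP = 3.6% + 0.6988 × 4.9% = 7.02%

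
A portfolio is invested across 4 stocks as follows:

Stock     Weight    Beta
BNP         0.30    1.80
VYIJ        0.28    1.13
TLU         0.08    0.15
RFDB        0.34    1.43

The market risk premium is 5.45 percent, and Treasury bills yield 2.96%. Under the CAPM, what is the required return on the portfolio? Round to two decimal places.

β_P = Σ w_i β_i = 0.30×1.80 + 0.28×1.13 + 0.08×0.15 + 0.34×1.43 = 1.3546
E(R_P) = R_f + β_P × MRP = 2.96% + 1.3546 × 5.45% = 10.34%

10.34%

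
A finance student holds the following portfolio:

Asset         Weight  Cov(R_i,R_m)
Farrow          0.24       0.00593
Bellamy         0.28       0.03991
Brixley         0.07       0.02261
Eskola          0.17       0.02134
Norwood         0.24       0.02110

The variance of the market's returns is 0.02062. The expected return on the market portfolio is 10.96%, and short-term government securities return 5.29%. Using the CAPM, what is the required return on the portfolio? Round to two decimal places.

11.58%

β_Farrow = 0.00593 / 0.02062 = 0.2876
β_Bellamy = 0.03991 / 0.02062 = 1.9355
β_Brixley = 0.02261 / 0.02062 = 1.0965
β_Eskola = 0.02134 / 0.02062 = 1.0349
β_Norwood = 0.02110 / 0.02062 = 1.0233
β_P = Σ w_i β_i = 0.24×0.2876 + 0.28×1.9355 + 0.07×1.0965 + 0.17×1.0349 + 0.24×1.0233 = 1.1092
MRP = 10.96% − 5.29% = 5.67%
E(R_P) = R_f + β_P × MRP = 5.29% + 1.1092 × 5.67% = 11.58%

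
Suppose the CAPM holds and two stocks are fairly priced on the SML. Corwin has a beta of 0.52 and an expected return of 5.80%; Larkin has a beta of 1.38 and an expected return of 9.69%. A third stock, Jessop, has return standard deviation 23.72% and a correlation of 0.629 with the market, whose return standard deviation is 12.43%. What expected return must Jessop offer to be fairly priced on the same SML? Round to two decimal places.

8.88%

MRP = (9.69% − 5.80%) / (1.38 − 0.52) = 4.5233%
R_f = 5.80% − 0.52 × 4.5233% = 3.4479%
β_Jessop = ρ·σ_i/σ_m = 0.629 × 23.72 / 12.43 = 1.2003
E(R_Jessop) = R_f + β × MRP = 3.4479% + 1.2003 × 4.5233% = 8.88%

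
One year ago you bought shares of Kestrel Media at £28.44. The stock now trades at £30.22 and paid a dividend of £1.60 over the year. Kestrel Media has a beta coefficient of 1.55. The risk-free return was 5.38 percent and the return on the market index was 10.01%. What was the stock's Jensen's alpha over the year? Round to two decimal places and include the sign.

-0.67%

Realised HPR = (P1 + D1 − P0) / P0 = (30.22 + 1.60 − 28.44) / 28.44 = 3.38 / 28.44 = 11.8847%
MRP = 10.01% − 5.38% = 4.63%
CAPM required = R_f + β·MRP = 5.38% + 1.55 × 4.63% = 12.5565%
α = realised − required = 11.8847% − 12.5565% = -0.67%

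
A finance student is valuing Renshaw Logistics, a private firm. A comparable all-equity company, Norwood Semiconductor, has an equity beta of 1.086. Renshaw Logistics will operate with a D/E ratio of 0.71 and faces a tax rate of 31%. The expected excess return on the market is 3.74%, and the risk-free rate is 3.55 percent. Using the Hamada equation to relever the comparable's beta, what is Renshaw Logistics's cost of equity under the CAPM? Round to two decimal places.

9.60%

β_L = β_U × [1 + (1 − t)(D/E)] = 1.086 × [1 + (1 − 0.31) × 0.71]
    = 1.086 × [1 + 0.69 × 0.71] = 1.086 × 1.4899 = 1.6180
E(R) = R_f + β_L × MRP = 3.55% + 1.6180 × 3.74% = 9.60%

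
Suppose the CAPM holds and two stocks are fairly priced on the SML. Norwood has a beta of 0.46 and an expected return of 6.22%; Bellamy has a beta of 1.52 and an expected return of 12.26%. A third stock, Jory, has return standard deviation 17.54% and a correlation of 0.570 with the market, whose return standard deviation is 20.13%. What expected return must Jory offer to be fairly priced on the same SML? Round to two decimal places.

6.43%

MRP = (12.26% − 6.22%) / (1.52 − 0.46) = 5.6981%
R_f = 6.22% − 0.46 × 5.6981% = 3.5989%
β_Jory = ρ·σ_i/σ_m = 0.570 × 17.54 / 20.13 = 0.4967
E(R_Jory) = R_f + β × MRP = 3.5989% + 0.4967 × 5.6981% = 6.43%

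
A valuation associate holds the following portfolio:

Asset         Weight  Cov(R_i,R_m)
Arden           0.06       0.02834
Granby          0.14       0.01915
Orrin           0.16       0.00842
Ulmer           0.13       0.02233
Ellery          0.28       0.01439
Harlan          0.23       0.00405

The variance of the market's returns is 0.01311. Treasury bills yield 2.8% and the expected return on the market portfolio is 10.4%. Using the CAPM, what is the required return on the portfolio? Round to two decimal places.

10.68%

β_Arden = 0.02834 / 0.01311 = 2.1617
β_Granby = 0.01915 / 0.01311 = 1.4607
β_Orrin = 0.00842 / 0.01311 = 0.6423
β_Ulmer = 0.02233 / 0.01311 = 1.7033
β_Ellery = 0.01439 / 0.01311 = 1.0976
β_Harlan = 0.00405 / 0.01311 = 0.3089
β_P = Σ w_i β_i = 0.06×2.1617 + 0.14×1.4607 + 0.16×0.6423 + 0.13×1.7033 + 0.28×1.0976 + 0.23×0.3089 = 1.0368
MRP = 10.4% − 2.8% = 7.60%
E(R_P) = R_f + β_P × MRP = 2.8% + 1.0368 × 7.6% = 10.68%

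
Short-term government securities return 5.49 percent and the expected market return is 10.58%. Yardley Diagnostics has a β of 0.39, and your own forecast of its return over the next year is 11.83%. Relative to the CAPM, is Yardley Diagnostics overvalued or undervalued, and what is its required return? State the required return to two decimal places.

MRP = 10.58% − 5.49% = 5.09%
Required return = R_f + β·MRP = 5.49% + 0.39 × 5.09% = 7.48%
Forecast 11.83% > required 7.48% → the stock plots above the SML → undervalued.

Undervalued; required return 7.48%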